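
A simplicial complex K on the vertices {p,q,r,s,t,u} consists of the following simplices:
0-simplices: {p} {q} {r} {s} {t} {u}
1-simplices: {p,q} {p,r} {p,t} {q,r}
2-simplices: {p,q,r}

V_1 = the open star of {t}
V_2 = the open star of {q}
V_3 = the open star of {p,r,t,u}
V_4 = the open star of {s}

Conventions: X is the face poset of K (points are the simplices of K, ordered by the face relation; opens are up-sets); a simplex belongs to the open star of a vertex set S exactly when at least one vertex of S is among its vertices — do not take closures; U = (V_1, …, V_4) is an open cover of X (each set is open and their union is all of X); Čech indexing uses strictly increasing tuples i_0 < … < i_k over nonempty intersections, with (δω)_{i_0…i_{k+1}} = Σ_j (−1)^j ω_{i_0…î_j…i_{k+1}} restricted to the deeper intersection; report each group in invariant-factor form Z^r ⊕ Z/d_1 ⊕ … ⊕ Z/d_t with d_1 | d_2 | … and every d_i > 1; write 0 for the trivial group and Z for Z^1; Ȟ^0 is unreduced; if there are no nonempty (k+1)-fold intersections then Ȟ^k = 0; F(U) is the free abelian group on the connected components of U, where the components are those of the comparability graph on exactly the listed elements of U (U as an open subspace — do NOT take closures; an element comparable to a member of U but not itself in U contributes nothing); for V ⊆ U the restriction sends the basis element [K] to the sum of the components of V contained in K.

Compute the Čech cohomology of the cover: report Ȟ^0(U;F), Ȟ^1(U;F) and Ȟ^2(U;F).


Ȟ^0 = Z^3, Ȟ^1 = 0 and Ȟ^2 = 0

cover nerve:
  V1={{t},{p,t}} V2={{q},{p,q},{q,r},{p,q,r}} V3={{p},{r},{t},{u},{p,q},{p,r},{p,t},{q,r},{p,q,r}} V4={{s}}
  V13={{t},{p,t}} V23={{p,q},{q,r},{p,q,r}}
components per intersection:
  V1: {{t},{p,t}}
  V2: {{q},{p,q},{q,r},{p,q,r}}
  V3: {{p},{r},{t},{p,q},{p,r},{p,t},{q,r},{p,q,r}} {{u}}
  V4: {{s}}
  V13: {{t},{p,t}}
  V23: {{p,q},{q,r},{p,q,r}}
C dims 5,2; δ0: rk 2, SNF 1^2
Ȟ^0: (5−2)−0=3 ⇒ Z^3
Ȟ^1: (2−0)−2=0 ⇒ 0
Ȟ^2: (0−0)−0=0 ⇒ 0


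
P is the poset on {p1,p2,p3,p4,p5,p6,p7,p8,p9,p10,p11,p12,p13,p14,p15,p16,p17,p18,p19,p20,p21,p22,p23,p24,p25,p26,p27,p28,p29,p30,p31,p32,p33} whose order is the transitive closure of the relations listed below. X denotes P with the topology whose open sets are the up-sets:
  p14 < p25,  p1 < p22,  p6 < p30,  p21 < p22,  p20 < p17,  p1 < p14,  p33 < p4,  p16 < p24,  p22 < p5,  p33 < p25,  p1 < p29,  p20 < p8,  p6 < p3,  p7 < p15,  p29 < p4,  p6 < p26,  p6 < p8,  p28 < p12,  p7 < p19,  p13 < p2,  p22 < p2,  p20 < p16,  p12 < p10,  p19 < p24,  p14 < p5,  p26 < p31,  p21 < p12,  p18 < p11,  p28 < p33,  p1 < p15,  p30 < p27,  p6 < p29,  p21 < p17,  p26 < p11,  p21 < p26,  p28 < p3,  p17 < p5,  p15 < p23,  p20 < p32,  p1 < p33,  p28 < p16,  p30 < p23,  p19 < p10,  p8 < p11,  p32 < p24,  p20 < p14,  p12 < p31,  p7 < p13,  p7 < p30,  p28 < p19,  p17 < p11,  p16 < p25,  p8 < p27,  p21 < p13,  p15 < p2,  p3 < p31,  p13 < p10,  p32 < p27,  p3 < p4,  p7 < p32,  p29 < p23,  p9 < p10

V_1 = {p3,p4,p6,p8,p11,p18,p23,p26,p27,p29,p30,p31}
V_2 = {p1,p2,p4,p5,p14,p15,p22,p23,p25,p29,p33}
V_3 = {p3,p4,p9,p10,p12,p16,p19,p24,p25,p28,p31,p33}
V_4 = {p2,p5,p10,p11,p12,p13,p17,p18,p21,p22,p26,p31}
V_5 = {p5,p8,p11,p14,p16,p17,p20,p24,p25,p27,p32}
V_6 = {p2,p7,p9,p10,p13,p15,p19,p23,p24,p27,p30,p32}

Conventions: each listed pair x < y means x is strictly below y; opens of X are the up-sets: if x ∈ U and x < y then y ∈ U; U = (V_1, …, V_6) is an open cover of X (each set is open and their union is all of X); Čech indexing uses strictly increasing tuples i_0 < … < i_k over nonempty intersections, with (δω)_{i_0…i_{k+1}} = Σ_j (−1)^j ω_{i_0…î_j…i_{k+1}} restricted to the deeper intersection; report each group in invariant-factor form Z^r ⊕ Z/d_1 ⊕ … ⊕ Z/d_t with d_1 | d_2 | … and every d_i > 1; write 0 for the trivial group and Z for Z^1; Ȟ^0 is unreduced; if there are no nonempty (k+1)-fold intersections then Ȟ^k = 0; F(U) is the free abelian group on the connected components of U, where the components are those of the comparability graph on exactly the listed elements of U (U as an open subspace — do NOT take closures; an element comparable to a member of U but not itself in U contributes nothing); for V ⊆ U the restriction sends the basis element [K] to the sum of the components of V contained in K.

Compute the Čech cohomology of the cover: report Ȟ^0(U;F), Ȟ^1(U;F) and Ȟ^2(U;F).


nerve of the cover:
  V12={p4,p23,p29} V13={p3,p4,p31} V14={p11,p18,p26,p31} V15={p8,p11,p27} V16={p23,p27,p30} V23={p4,p25,p33} V24={p2,p5,p22} V25={p5,p14,p25} V26={p2,p15,p23} V34={p10,p12,p31} V35={p16,p24,p25} V36={p9,p10,p19,p24} V45={p5,p11,p17} V46={p2,p10,p13} V56={p24,p27,p32}
  V123={p4} V126={p23} V134={p31} V145={p11} V156={p27} V235={p25} V245={p5} V246={p2} V346={p10} V356={p24}
components per intersection:
  V1: {p3,p4,p6,p8,p11,p18,p23,p26,p27,p29,p30,p31}
  V2: {p1,p2,p4,p5,p14,p15,p22,p23,p25,p29,p33}
  V3: {p3,p4,p9,p10,p12,p16,p19,p24,p25,p28,p31,p33}
  V4: {p2,p5,p10,p11,p12,p13,p17,p18,p21,p22,p26,p31}
  V5: {p5,p8,p11,p14,p16,p17,p20,p24,p25,p27,p32}
  V6: {p2,p7,p9,p10,p13,p15,p19,p23,p24,p27,p30,p32}
  V12: {p4,p23,p29}
  V13: {p3,p4,p31}
  V14: {p11,p18,p26,p31}
  V15: {p8,p11,p27}
  V16: {p23,p27,p30}
  V23: {p4,p25,p33}
  V24: {p2,p5,p22}
  V25: {p5,p14,p25}
  V26: {p2,p15,p23}
  V34: {p10,p12,p31}
  V35: {p16,p24,p25}
  V36: {p9,p10,p19,p24}
  V45: {p5,p11,p17}
  V46: {p2,p10,p13}
  V56: {p24,p27,p32}
  V123: {p4}
  V126: {p23}
  V134: {p31}
  V145: {p11}
  V156: {p27}
  V235: {p25}
  V245: {p5}
  V246: {p2}
  V346: {p10}
  V356: {p24}
C dims 6,15,10; δ0: rk 5, SNF 1^5; δ1: rk 10, SNF 1^9·2
Ȟ^0 = (6 − 5) − 0 = 1, so Ȟ^0 ≅ Z
Ȟ^1 = (15 − 10) − 5 = 0, so Ȟ^1 ≅ 0
Ȟ^2 = (10 − 0) − 10 = 0 plus torsion [2], so Ȟ^2 ≅ Z/2

Ȟ^0 = Z,  Ȟ^1 = 0,  Ȟ^2 = Z/2


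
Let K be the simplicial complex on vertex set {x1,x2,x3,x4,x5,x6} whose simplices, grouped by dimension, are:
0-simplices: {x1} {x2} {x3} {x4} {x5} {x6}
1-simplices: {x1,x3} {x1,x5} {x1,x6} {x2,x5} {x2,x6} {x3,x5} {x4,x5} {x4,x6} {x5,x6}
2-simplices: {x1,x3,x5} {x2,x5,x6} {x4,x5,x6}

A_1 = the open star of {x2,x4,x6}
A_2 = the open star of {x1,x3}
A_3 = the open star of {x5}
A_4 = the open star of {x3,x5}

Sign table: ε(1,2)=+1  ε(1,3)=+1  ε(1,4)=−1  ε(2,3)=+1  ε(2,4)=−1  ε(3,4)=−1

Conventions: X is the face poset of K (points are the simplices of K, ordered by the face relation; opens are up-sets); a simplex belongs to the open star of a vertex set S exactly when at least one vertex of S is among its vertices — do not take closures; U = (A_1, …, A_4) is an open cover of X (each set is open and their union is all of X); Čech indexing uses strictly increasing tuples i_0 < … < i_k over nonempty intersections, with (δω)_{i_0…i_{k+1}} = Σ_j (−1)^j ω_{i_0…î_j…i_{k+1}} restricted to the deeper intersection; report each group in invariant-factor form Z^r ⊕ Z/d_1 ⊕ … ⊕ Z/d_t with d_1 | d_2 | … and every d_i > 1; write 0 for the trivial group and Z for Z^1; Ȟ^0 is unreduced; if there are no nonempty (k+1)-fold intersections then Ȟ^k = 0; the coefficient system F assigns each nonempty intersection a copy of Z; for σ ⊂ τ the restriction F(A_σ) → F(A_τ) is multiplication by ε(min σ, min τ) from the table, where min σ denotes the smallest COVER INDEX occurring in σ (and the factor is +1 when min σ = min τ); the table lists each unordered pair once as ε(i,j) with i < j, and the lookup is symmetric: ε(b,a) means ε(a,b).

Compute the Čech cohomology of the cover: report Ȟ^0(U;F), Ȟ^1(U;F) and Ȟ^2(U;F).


Ȟ^0 = Z, Ȟ^1 = Z, Ȟ^2 = 0

nerve simplices:
  A1={{x2},{x4},{x6},{x1,x6},{x2,x5},{x2,x6},{x4,x5},{x4,x6},{x5,x6},{x2,x5,x6},{x4,x5,x6}} A2={{x1},{x3},{x1,x3},{x1,x5},{x1,x6},{x3,x5},{x1,x3,x5}} A3={{x5},{x1,x5},{x2,x5},{x3,x5},{x4,x5},{x5,x6},{x1,x3,x5},{x2,x5,x6},{x4,x5,x6}} A4={{x3},{x5},{x1,x3},{x1,x5},{x2,x5},{x3,x5},{x4,x5},{x5,x6},{x1,x3,x5},{x2,x5,x6},{x4,x5,x6}}
  A12={{x1,x6}} A13={{x2,x5},{x4,x5},{x5,x6},{x2,x5,x6},{x4,x5,x6}} A14={{x2,x5},{x4,x5},{x5,x6},{x2,x5,x6},{x4,x5,x6}} A23={{x1,x5},{x3,x5},{x1,x3,x5}} A24={{x3},{x1,x3},{x1,x5},{x3,x5},{x1,x3,x5}} A34={{x5},{x1,x5},{x2,x5},{x3,x5},{x4,x5},{x5,x6},{x1,x3,x5},{x2,x5,x6},{x4,x5,x6}}
  A134={{x2,x5},{x4,x5},{x5,x6},{x2,x5,x6},{x4,x5,x6}} A234={{x1,x5},{x3,x5},{x1,x3,x5}}
C dims 4,6,2; δ0: rk 3, SNF 1^3; δ1: rk 2, SNF 1^2
degree 0: 4−3−0 = 1 → Ȟ^0 ≅ Z
degree 1: 6−2−3 = 1 → Ȟ^1 ≅ Z
degree 2: 2−0−2 = 0 → Ȟ^2 ≅ 0


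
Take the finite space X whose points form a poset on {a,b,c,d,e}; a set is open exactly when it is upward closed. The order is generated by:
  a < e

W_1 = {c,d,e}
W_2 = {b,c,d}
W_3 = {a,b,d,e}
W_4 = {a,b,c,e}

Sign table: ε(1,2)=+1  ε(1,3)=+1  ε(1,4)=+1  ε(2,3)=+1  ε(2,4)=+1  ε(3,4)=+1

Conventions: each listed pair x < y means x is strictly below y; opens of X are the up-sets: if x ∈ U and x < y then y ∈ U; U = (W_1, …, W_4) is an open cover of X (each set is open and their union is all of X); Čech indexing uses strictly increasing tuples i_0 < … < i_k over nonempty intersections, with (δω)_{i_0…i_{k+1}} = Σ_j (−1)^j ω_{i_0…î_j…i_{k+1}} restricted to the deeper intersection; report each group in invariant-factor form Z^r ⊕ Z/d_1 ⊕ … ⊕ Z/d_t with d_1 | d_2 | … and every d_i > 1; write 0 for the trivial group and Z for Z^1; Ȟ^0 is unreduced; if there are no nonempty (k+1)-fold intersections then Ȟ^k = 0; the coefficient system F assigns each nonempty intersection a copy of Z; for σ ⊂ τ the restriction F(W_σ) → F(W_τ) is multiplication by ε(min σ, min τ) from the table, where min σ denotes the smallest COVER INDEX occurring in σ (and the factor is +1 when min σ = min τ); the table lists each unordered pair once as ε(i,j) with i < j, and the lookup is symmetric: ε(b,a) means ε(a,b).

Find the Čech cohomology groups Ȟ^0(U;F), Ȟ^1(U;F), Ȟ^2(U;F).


Ȟ^0 ≅ Z,  Ȟ^1 ≅ 0,  Ȟ^2 ≅ Z

nerve simplices:
  W12={c,d} W13={d,e} W14={c,e} W23={b,d} W24={b,c} W34={a,b,e}
  W123={d} W124={c} W134={e} W234={b}
C dims 4,6,4; δ0: rk 3, SNF 1^3; δ1: rk 3, SNF 1^3
degree 0: 4−3−0 = 1 → Ȟ^0 ≅ Z
degree 1: 6−3−3 = 0 → Ȟ^1 ≅ 0
degree 2: 4−0−3 = 1 → Ȟ^2 ≅ Z


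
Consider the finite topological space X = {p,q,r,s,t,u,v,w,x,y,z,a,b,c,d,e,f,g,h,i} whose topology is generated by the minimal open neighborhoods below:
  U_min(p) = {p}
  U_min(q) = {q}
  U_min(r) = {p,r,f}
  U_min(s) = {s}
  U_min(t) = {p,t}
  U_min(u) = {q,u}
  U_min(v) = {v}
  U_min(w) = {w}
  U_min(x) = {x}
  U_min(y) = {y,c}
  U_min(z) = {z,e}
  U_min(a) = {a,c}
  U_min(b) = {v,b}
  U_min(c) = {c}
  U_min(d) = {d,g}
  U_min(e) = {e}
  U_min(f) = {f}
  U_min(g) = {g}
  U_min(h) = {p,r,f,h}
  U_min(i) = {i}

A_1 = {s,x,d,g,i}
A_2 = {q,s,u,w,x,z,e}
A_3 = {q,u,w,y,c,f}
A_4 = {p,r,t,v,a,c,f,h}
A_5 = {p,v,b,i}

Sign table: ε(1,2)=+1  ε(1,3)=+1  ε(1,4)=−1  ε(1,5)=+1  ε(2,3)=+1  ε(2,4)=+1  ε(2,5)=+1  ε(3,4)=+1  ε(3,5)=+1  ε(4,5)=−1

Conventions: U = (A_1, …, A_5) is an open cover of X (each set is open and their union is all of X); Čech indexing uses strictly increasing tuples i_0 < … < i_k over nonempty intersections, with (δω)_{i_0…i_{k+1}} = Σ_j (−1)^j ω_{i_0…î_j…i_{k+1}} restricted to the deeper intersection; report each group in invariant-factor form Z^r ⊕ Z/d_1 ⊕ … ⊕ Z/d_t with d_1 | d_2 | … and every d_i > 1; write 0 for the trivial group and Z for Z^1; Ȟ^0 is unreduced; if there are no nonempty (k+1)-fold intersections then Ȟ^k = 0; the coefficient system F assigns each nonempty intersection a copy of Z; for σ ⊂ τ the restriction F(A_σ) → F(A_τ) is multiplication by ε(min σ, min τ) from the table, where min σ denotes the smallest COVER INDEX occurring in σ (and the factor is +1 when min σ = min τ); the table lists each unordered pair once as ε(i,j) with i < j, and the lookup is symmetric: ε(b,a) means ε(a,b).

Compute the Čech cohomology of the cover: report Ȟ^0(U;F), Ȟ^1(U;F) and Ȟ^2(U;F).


nerve simplices:
  A12={s,x} A15={i} A23={q,u,w} A34={c,f} A45={p,v}
C dims 5,5; δ0: rk 5, SNF 1^4·2
degree 0: 5−5−0 = 0 → Ȟ^0 ≅ 0
degree 1: 5−0−5 = 0 plus torsion [2] → Ȟ^1 ≅ Z/2
degree 2: 0−0−0 = 0 → Ȟ^2 ≅ 0

Ȟ^0 ≅ 0, Ȟ^1 ≅ Z/2 and Ȟ^2 ≅ 0


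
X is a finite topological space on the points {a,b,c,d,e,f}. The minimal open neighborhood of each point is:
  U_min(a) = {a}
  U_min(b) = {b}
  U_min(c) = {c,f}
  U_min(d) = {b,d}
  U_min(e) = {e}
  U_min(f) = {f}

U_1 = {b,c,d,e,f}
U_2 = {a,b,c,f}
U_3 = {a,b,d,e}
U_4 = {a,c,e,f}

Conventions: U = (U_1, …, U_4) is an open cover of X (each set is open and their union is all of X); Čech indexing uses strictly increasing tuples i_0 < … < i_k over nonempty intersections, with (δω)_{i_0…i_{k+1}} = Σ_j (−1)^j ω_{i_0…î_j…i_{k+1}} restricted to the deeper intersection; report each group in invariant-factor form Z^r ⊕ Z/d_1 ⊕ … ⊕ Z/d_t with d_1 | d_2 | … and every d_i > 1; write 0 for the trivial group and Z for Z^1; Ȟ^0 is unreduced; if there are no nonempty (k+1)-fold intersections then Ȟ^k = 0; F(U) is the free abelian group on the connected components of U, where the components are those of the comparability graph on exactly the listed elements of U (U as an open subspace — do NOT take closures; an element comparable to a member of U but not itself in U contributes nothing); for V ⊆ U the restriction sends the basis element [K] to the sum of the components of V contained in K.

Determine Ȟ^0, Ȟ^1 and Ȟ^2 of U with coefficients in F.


Ȟ^0(U;F) ≅ Z^4,  Ȟ^1(U;F) ≅ 0,  Ȟ^2(U;F) ≅ 0

intersection data:
  U12={b,c,f} U13={b,d,e} U14={c,e,f} U23={a,b} U24={a,c,f} U34={a,e}
  U123={b} U124={c,f} U134={e} U234={a}
components per intersection:
  U1: {b,d} {c,f} {e}
  U2: {a} {b} {c,f}
  U3: {a} {b,d} {e}
  U4: {a} {c,f} {e}
  U12: {b} {c,f}
  U13: {b,d} {e}
  U14: {c,f} {e}
  U23: {a} {b}
  U24: {a} {c,f}
  U34: {a} {e}
  U123: {b}
  U124: {c,f}
  U134: {e}
  U234: {a}
C dims 12,12,4; δ0: rk 8, SNF 1^8; δ1: rk 4, SNF 1^4
Ȟ^0 = (12 − 8) − 0 = 4, so Ȟ^0 ≅ Z^4
Ȟ^1 = (12 − 4) − 8 = 0, so Ȟ^1 ≅ 0
Ȟ^2 = (4 − 0) − 4 = 0, so Ȟ^2 ≅ 0


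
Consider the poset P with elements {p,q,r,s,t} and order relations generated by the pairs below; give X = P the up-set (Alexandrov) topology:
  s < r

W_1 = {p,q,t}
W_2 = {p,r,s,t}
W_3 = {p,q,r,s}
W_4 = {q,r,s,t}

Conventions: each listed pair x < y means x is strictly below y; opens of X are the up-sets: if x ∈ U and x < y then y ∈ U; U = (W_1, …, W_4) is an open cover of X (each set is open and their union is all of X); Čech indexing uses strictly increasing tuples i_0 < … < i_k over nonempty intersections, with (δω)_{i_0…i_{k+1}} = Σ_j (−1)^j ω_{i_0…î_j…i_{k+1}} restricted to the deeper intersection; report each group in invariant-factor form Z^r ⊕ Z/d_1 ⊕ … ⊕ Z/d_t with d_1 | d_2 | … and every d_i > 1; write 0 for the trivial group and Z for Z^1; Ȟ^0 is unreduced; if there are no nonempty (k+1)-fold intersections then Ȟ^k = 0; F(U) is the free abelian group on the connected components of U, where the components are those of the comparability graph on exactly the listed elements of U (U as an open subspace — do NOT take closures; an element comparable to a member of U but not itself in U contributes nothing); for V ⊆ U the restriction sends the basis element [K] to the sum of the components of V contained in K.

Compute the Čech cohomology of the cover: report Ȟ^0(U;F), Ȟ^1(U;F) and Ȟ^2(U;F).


nonempty overlaps:
  W12={p,t} W13={p,q} W14={q,t} W23={p,r,s} W24={r,s,t} W34={q,r,s}
  W123={p} W124={t} W134={q} W234={r,s}
components per intersection:
  W1: {p} {q} {t}
  W2: {p} {r,s} {t}
  W3: {p} {q} {r,s}
  W4: {q} {r,s} {t}
  W12: {p} {t}
  W13: {p} {q}
  W14: {q} {t}
  W23: {p} {r,s}
  W24: {r,s} {t}
  W34: {q} {r,s}
  W123: {p}
  W124: {t}
  W134: {q}
  W234: {r,s}
C dims 12,12,4; δ0: rk 8, SNF 1^8; δ1: rk 4, SNF 1^4
degree 0: 12−8−0 = 4 → Ȟ^0 ≅ Z^4
degree 1: 12−4−8 = 0 → Ȟ^1 ≅ 0
degree 2: 4−0−4 = 0 → Ȟ^2 ≅ 0

Ȟ^0 = Z^4; Ȟ^1 = 0; Ȟ^2 = 0


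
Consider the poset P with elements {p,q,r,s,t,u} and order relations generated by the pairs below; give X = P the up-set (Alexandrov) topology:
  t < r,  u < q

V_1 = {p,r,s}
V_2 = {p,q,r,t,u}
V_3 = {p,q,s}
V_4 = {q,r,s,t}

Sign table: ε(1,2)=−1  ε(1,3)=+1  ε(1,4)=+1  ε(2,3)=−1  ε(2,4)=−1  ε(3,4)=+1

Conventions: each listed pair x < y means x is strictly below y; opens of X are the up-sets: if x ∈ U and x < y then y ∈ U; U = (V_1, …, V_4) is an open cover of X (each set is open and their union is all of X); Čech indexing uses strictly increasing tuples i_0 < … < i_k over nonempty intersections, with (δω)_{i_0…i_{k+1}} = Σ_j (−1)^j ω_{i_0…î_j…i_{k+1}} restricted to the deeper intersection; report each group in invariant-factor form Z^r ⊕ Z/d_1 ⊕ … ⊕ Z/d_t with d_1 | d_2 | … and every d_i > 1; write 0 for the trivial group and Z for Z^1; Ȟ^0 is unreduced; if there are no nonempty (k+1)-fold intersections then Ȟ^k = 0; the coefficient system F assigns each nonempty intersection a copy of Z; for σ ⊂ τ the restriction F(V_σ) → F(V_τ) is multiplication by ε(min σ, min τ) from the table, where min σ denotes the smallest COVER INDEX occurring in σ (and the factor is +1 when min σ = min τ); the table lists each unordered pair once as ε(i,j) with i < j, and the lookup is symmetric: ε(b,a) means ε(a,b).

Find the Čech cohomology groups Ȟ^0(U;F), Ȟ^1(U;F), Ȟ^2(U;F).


nonempty overlaps:
  V12={p,r} V13={p,s} V14={r,s} V23={p,q} V24={q,r,t} V34={q,s}
  V123={p} V124={r} V134={s} V234={q}
C dims 4,6,4; δ0: rk 3, SNF 1^3; δ1: rk 3, SNF 1^3
degree 0: 4−3−0 = 1 → Ȟ^0 ≅ Z
degree 1: 6−3−3 = 0 → Ȟ^1 ≅ 0
degree 2: 4−0−3 = 1 → Ȟ^2 ≅ Z

Ȟ^0 = Z; Ȟ^1 = 0; Ȟ^2 = Z


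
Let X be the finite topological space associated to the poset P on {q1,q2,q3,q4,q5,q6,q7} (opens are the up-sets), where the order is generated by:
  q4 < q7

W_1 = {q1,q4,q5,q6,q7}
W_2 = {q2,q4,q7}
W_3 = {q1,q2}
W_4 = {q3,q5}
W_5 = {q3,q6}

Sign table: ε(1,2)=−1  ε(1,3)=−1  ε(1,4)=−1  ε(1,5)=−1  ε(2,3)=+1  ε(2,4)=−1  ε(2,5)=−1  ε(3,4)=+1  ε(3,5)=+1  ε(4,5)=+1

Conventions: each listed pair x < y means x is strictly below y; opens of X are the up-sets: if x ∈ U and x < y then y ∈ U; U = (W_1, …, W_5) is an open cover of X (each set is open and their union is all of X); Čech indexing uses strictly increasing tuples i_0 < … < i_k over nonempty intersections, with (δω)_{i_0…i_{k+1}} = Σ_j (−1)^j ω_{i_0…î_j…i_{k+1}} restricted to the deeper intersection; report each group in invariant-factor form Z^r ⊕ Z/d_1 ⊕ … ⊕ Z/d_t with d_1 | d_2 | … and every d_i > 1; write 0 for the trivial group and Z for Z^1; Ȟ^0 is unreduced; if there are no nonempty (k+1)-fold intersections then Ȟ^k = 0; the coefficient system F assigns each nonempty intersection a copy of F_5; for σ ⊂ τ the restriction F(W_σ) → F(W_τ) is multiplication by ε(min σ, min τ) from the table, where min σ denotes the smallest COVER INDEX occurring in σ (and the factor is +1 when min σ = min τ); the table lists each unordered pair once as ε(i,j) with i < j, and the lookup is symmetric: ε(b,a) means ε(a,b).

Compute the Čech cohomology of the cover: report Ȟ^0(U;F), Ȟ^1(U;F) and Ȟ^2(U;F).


Ȟ^0 = Z/5,  Ȟ^1 = Z/5 ⊕ Z/5,  Ȟ^2 = 0

nonempty overlaps:
  W12={q4,q7} W13={q1} W14={q5} W15={q6} W23={q2} W45={q3}
C dims 5,6; δ0: rk_F5 4
degree 0: 5−4−0 = 1 → Ȟ^0 ≅ Z/5
degree 1: 6−0−4 = 2 → Ȟ^1 ≅ Z/5 ⊕ Z/5
degree 2: 0−0−0 = 0 → Ȟ^2 ≅ 0


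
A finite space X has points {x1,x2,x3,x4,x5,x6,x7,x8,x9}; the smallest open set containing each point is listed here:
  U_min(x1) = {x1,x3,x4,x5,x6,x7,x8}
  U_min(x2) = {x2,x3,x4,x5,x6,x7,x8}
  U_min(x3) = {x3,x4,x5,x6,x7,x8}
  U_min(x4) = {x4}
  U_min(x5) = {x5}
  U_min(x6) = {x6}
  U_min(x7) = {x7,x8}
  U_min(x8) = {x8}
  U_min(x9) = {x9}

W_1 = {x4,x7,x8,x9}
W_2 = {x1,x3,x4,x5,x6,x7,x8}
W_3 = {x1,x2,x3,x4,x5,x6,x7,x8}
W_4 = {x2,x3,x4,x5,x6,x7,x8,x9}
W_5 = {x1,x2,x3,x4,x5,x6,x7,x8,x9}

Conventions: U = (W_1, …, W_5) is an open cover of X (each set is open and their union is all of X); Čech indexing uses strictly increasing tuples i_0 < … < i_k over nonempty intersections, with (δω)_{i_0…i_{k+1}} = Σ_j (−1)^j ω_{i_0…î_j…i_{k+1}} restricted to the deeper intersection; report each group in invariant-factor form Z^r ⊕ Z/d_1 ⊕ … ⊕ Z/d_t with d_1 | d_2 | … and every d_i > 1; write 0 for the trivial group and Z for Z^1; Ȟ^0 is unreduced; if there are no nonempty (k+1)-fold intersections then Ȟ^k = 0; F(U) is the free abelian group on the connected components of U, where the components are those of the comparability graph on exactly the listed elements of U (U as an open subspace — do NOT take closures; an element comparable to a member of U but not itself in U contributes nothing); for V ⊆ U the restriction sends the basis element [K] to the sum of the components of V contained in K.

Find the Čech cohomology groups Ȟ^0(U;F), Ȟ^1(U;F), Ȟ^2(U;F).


cover nerve:
  W12={x4,x7,x8} W13={x4,x7,x8} W14={x4,x7,x8,x9} W15={x4,x7,x8,x9} W23={x1,x3,x4,x5,x6,x7,x8} W24={x3,x4,x5,x6,x7,x8} W25={x1,x3,x4,x5,x6,x7,x8} W34={x2,x3,x4,x5,x6,x7,x8} W35={x1,x2,x3,x4,x5,x6,x7,x8} W45={x2,x3,x4,x5,x6,x7,x8,x9}
  W123={x4,x7,x8} W124={x4,x7,x8} W125={x4,x7,x8} W134={x4,x7,x8} W135={x4,x7,x8} W145={x4,x7,x8,x9} W234={x3,x4,x5,x6,x7,x8} W235={x1,x3,x4,x5,x6,x7,x8} W245={x3,x4,x5,x6,x7,x8} W345={x2,x3,x4,x5,x6,x7,x8}
  W1234={x4,x7,x8} W1235={x4,x7,x8} W1245={x4,x7,x8} W1345={x4,x7,x8} W2345={x3,x4,x5,x6,x7,x8}
  W12345={x4,x7,x8}
components per intersection:
  W1: {x4} {x7,x8} {x9}
  W2: {x1,x3,x4,x5,x6,x7,x8}
  W3: {x1,x2,x3,x4,x5,x6,x7,x8}
  W4: {x2,x3,x4,x5,x6,x7,x8} {x9}
  W5: {x1,x2,x3,x4,x5,x6,x7,x8} {x9}
  W12: {x4} {x7,x8}
  W13: {x4} {x7,x8}
  W14: {x4} {x7,x8} {x9}
  W15: {x4} {x7,x8} {x9}
  W23: {x1,x3,x4,x5,x6,x7,x8}
  W24: {x3,x4,x5,x6,x7,x8}
  W25: {x1,x3,x4,x5,x6,x7,x8}
  W34: {x2,x3,x4,x5,x6,x7,x8}
  W35: {x1,x2,x3,x4,x5,x6,x7,x8}
  W45: {x2,x3,x4,x5,x6,x7,x8} {x9}
  W123: {x4} {x7,x8}
  W124: {x4} {x7,x8}
  W125: {x4} {x7,x8}
  W134: {x4} {x7,x8}
  W135: {x4} {x7,x8}
  W145: {x4} {x7,x8} {x9}
  W234: {x3,x4,x5,x6,x7,x8}
  W235: {x1,x3,x4,x5,x6,x7,x8}
  W245: {x3,x4,x5,x6,x7,x8}
  W345: {x2,x3,x4,x5,x6,x7,x8}
  W1234: {x4} {x7,x8}
  W1235: {x4} {x7,x8}
  W1245: {x4} {x7,x8}
  W1345: {x4} {x7,x8}
  W2345: {x3,x4,x5,x6,x7,x8}
  W12345: {x4} {x7,x8}
C dims 9,17,17,9; δ0: rk 7, SNF 1^7; δ1: rk 10, SNF 1^10; δ2: rk 7, SNF 1^7
Ȟ^0: (9−7)−0=2 ⇒ Z^2
Ȟ^1: (17−10)−7=0 ⇒ 0
Ȟ^2: (17−7)−10=0 ⇒ 0

Ȟ^0 = Z^2, Ȟ^1 = 0, Ȟ^2 = 0


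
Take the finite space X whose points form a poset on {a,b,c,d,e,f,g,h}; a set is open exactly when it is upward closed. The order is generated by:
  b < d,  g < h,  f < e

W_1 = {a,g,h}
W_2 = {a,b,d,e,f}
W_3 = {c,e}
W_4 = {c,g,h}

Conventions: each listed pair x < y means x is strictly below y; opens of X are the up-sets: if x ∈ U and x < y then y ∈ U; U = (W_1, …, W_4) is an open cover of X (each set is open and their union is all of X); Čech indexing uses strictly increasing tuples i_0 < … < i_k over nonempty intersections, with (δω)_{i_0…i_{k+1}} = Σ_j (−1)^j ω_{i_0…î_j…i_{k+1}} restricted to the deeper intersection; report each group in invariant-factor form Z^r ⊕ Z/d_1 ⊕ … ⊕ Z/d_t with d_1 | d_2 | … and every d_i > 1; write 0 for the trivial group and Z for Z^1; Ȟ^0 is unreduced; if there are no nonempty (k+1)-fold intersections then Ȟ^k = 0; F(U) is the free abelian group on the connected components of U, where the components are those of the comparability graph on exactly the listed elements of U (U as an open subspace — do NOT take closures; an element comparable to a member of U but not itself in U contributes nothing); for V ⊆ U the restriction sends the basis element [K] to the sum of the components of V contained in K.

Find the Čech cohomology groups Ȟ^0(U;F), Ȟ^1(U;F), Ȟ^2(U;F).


nerve of the cover:
  W12={a} W14={g,h} W23={e} W34={c}
components per intersection:
  W1: {a} {g,h}
  W2: {a} {b,d} {e,f}
  W3: {c} {e}
  W4: {c} {g,h}
  W12: {a}
  W14: {g,h}
  W23: {e}
  W34: {c}
C dims 9,4; δ0: rk 4, SNF 1^4
Ȟ^0 = (9 − 4) − 0 = 5, so Ȟ^0 ≅ Z^5
Ȟ^1 = (4 − 0) − 4 = 0, so Ȟ^1 ≅ 0
Ȟ^2 = (0 − 0) − 0 = 0, so Ȟ^2 ≅ 0

Ȟ^0 ≅ Z^5; Ȟ^1 ≅ 0; Ȟ^2 ≅ 0


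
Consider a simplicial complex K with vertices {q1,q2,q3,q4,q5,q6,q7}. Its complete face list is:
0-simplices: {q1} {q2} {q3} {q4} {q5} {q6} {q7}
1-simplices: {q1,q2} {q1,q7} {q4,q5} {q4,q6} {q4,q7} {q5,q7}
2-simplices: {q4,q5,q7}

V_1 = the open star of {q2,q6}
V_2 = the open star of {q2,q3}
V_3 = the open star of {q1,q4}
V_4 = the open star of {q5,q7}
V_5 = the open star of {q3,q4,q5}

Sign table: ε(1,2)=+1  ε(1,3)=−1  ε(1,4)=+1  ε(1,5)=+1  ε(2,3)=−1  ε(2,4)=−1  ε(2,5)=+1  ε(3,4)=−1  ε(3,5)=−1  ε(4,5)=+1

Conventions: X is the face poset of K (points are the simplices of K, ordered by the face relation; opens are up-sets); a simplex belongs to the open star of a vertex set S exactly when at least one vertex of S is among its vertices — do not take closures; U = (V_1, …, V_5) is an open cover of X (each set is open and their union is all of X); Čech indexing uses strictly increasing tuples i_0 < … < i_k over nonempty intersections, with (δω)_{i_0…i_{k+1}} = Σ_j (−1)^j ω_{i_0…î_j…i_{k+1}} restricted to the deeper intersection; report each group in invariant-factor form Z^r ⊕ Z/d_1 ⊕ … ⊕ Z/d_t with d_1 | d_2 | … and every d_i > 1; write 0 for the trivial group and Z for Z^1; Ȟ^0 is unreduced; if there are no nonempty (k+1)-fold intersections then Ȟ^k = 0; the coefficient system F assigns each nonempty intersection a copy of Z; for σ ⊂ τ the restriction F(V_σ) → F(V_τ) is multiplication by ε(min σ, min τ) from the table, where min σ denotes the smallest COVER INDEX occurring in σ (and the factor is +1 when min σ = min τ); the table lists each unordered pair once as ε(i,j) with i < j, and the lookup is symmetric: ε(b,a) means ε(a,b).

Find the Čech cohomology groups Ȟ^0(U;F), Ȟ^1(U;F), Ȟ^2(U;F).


nonempty intersections:
  V1={{q2},{q6},{q1,q2},{q4,q6}} V2={{q2},{q3},{q1,q2}} V3={{q1},{q4},{q1,q2},{q1,q7},{q4,q5},{q4,q6},{q4,q7},{q4,q5,q7}} V4={{q5},{q7},{q1,q7},{q4,q5},{q4,q7},{q5,q7},{q4,q5,q7}} V5={{q3},{q4},{q5},{q4,q5},{q4,q6},{q4,q7},{q5,q7},{q4,q5,q7}}
  V12={{q2},{q1,q2}} V13={{q1,q2},{q4,q6}} V15={{q4,q6}} V23={{q1,q2}} V25={{q3}} V34={{q1,q7},{q4,q5},{q4,q7},{q4,q5,q7}} V35={{q4},{q4,q5},{q4,q6},{q4,q7},{q4,q5,q7}} V45={{q5},{q4,q5},{q4,q7},{q5,q7},{q4,q5,q7}}
  V123={{q1,q2}} V135={{q4,q6}} V345={{q4,q5},{q4,q7},{q4,q5,q7}}
C dims 5,8,3; δ0: rk 4, SNF 1^4; δ1: rk 3, SNF 1^3
Ȟ^0: (5−4)−0=1 ⇒ Z
Ȟ^1: (8−3)−4=1 ⇒ Z
Ȟ^2: (3−0)−3=0 ⇒ 0

Ȟ^0 = Z, Ȟ^1 = Z, Ȟ^2 = 0


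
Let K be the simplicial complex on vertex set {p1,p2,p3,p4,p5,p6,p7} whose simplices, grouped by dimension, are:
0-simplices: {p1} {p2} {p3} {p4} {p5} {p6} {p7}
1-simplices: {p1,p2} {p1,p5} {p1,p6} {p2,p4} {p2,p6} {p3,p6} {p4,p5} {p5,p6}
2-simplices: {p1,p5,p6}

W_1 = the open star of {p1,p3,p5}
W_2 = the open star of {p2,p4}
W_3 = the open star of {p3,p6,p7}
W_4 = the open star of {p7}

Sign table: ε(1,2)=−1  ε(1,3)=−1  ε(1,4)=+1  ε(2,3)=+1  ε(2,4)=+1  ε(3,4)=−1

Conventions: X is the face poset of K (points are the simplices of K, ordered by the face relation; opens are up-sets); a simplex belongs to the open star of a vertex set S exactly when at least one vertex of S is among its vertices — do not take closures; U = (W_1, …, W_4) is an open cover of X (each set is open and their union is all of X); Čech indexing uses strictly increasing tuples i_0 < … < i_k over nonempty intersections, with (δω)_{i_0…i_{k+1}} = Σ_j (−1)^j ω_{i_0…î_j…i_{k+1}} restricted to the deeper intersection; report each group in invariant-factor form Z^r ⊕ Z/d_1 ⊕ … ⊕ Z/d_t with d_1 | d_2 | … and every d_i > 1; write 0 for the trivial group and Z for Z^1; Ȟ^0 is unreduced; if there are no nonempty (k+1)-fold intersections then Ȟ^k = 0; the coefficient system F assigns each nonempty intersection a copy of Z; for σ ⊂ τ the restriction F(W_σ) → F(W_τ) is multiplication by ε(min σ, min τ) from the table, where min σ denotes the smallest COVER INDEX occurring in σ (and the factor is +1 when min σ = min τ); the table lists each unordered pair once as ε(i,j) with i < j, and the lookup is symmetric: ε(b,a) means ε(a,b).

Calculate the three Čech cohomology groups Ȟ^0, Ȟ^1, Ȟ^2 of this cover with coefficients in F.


Ȟ^0(U;F) ≅ Z, Ȟ^1(U;F) ≅ Z and Ȟ^2(U;F) ≅ 0

cover nerve:
  W1={{p1},{p3},{p5},{p1,p2},{p1,p5},{p1,p6},{p3,p6},{p4,p5},{p5,p6},{p1,p5,p6}} W2={{p2},{p4},{p1,p2},{p2,p4},{p2,p6},{p4,p5}} W3={{p3},{p6},{p7},{p1,p6},{p2,p6},{p3,p6},{p5,p6},{p1,p5,p6}} W4={{p7}}
  W12={{p1,p2},{p4,p5}} W13={{p3},{p1,p6},{p3,p6},{p5,p6},{p1,p5,p6}} W23={{p2,p6}} W34={{p7}}
C dims 4,4; δ0: rk 3, SNF 1^3
Ȟ^0: (4−3)−0=1 ⇒ Z
Ȟ^1: (4−0)−3=1 ⇒ Z
Ȟ^2: (0−0)−0=0 ⇒ 0


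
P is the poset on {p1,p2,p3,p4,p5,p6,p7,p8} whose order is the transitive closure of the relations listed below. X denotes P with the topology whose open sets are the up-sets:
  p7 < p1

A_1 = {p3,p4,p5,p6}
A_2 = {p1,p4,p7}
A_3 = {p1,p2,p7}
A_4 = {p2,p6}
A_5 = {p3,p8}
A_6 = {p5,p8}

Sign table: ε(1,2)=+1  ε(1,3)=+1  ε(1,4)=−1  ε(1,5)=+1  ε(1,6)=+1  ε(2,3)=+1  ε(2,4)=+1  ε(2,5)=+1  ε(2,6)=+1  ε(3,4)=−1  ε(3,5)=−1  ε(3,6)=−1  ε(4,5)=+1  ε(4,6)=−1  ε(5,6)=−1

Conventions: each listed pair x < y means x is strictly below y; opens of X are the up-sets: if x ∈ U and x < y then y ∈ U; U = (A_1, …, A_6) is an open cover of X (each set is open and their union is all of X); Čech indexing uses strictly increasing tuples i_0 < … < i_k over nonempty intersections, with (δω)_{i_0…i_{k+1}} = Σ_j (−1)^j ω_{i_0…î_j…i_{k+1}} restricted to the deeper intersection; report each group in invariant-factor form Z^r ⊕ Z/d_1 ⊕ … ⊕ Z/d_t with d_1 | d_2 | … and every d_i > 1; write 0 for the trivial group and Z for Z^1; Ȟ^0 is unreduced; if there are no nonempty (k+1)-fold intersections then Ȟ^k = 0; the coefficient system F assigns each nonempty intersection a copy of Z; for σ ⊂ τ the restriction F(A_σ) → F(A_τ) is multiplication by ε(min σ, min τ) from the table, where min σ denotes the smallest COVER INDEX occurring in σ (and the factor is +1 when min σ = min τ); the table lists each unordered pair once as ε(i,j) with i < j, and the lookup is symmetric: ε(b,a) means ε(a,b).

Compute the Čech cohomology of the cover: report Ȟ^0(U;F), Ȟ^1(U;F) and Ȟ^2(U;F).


nonempty intersections:
  A12={p4} A14={p6} A15={p3} A16={p5} A23={p1,p7} A34={p2} A56={p8}
C dims 6,7; δ0: rk 6, SNF 1^5·2
Ȟ^0: (6−6)−0=0 ⇒ 0
Ȟ^1: (7−0)−6=1 plus torsion [2] ⇒ Z ⊕ Z/2
Ȟ^2: (0−0)−0=0 ⇒ 0

Ȟ^0 ≅ 0; Ȟ^1 ≅ Z ⊕ Z/2; Ȟ^2 ≅ 0


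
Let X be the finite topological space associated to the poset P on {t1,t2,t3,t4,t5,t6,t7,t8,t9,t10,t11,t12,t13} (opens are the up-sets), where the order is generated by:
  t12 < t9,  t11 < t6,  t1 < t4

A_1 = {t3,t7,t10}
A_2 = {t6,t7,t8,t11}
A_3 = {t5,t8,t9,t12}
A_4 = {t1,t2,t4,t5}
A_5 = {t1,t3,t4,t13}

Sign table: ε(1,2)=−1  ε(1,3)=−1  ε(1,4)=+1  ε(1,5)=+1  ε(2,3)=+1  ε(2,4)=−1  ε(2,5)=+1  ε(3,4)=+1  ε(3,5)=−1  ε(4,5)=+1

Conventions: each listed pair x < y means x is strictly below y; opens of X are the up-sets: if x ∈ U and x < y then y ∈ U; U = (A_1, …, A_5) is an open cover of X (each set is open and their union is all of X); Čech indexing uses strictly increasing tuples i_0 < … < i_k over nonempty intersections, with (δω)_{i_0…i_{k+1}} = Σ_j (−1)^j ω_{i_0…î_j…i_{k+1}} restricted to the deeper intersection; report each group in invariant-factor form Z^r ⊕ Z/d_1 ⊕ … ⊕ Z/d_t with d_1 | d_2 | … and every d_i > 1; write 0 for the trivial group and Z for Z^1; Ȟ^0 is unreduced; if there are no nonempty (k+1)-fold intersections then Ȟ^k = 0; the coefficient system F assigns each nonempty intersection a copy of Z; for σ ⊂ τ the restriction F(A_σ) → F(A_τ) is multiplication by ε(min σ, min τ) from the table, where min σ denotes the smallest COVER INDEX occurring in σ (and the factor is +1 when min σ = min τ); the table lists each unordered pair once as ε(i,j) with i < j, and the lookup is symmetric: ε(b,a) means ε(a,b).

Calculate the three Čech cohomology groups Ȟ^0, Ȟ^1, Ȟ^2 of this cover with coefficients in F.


Ȟ^0 = 0, Ȟ^1 = Z/2 and Ȟ^2 = 0

nonempty overlaps:
  A12={t7} A15={t3} A23={t8} A34={t5} A45={t1,t4}
C dims 5,5; δ0: rk 5, SNF 1^4·2
degree 0: 5−5−0 = 0 → Ȟ^0 ≅ 0
degree 1: 5−0−5 = 0 plus torsion [2] → Ȟ^1 ≅ Z/2
degree 2: 0−0−0 = 0 → Ȟ^2 ≅ 0


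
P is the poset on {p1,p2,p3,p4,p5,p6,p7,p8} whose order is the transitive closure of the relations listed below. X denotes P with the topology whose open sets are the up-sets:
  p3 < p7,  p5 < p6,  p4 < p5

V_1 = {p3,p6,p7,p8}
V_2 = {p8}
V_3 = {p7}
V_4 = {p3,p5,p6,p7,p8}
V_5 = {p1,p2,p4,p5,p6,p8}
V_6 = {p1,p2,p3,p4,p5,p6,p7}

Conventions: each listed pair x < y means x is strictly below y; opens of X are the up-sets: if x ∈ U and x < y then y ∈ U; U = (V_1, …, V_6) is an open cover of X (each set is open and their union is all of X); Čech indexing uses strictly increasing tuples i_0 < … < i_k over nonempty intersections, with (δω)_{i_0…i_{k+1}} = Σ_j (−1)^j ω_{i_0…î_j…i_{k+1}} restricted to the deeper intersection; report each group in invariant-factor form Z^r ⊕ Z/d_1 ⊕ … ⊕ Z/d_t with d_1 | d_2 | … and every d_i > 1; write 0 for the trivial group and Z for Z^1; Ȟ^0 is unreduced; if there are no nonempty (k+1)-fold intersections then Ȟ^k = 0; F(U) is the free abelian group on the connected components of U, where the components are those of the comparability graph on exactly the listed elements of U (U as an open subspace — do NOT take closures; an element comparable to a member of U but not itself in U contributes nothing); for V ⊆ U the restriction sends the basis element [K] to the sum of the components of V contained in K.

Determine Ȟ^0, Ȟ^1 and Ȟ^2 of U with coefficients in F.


Ȟ^0 ≅ Z^5; Ȟ^1 ≅ 0; Ȟ^2 ≅ 0

nonempty overlaps:
  V12={p8} V13={p7} V14={p3,p6,p7,p8} V15={p6,p8} V16={p3,p6,p7} V24={p8} V25={p8} V34={p7} V36={p7} V45={p5,p6,p8} V46={p3,p5,p6,p7} V56={p1,p2,p4,p5,p6}
  V124={p8} V125={p8} V134={p7} V136={p7} V145={p6,p8} V146={p3,p6,p7} V156={p6} V245={p8} V346={p7} V456={p5,p6}
  V1245={p8} V1346={p7} V1456={p6}
components per intersection:
  V1: {p3,p7} {p6} {p8}
  V2: {p8}
  V3: {p7}
  V4: {p3,p7} {p5,p6} {p8}
  V5: {p1} {p2} {p4,p5,p6} {p8}
  V6: {p1} {p2} {p3,p7} {p4,p5,p6}
  V12: {p8}
  V13: {p7}
  V14: {p3,p7} {p6} {p8}
  V15: {p6} {p8}
  V16: {p3,p7} {p6}
  V24: {p8}
  V25: {p8}
  V34: {p7}
  V36: {p7}
  V45: {p5,p6} {p8}
  V46: {p3,p7} {p5,p6}
  V56: {p1} {p2} {p4,p5,p6}
  V124: {p8}
  V125: {p8}
  V134: {p7}
  V136: {p7}
  V145: {p6} {p8}
  V146: {p3,p7} {p6}
  V156: {p6}
  V245: {p8}
  V346: {p7}
  V456: {p5,p6}
  V1245: {p8}
  V1346: {p7}
  V1456: {p6}
C dims 16,20,12,3; δ0: rk 11, SNF 1^11; δ1: rk 9, SNF 1^9; δ2: rk 3, SNF 1^3
degree 0: 16−11−0 = 5 → Ȟ^0 ≅ Z^5
degree 1: 20−9−11 = 0 → Ȟ^1 ≅ 0
degree 2: 12−3−9 = 0 → Ȟ^2 ≅ 0


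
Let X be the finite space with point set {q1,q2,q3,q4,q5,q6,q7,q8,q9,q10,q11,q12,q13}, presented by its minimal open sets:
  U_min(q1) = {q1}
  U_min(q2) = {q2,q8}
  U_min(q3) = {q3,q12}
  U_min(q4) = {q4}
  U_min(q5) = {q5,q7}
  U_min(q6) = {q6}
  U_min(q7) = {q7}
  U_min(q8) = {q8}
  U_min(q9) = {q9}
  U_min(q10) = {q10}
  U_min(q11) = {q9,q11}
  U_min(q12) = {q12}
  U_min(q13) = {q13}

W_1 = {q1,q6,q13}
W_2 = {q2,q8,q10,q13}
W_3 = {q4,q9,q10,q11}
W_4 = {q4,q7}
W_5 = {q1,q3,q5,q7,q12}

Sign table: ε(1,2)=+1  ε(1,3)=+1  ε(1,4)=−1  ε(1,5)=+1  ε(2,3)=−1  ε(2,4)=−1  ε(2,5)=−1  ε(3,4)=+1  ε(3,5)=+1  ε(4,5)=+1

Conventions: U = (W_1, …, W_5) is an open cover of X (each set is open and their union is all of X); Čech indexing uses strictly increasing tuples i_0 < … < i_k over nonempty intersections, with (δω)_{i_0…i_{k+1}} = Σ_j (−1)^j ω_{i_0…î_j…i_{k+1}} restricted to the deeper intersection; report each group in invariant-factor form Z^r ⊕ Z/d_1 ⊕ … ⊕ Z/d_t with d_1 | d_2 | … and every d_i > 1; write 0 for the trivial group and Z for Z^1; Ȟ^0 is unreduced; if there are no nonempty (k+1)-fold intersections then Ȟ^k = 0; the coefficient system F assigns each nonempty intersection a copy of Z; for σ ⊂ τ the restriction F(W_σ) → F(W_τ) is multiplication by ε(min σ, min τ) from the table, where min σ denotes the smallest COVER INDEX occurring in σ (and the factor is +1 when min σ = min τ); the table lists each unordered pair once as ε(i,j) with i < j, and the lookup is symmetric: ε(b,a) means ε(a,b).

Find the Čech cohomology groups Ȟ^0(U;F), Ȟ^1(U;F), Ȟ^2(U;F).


Ȟ^0(U;F) ≅ 0; Ȟ^1(U;F) ≅ Z/2; Ȟ^2(U;F) ≅ 0

intersection data:
  W12={q13} W15={q1} W23={q10} W34={q4} W45={q7}
C dims 5,5; δ0: rk 5, SNF 1^4·2
Ȟ^0 = (5 − 5) − 0 = 0, so Ȟ^0 ≅ 0
Ȟ^1 = (5 − 0) − 5 = 0 plus torsion [2], so Ȟ^1 ≅ Z/2
Ȟ^2 = (0 − 0) − 0 = 0, so Ȟ^2 ≅ 0


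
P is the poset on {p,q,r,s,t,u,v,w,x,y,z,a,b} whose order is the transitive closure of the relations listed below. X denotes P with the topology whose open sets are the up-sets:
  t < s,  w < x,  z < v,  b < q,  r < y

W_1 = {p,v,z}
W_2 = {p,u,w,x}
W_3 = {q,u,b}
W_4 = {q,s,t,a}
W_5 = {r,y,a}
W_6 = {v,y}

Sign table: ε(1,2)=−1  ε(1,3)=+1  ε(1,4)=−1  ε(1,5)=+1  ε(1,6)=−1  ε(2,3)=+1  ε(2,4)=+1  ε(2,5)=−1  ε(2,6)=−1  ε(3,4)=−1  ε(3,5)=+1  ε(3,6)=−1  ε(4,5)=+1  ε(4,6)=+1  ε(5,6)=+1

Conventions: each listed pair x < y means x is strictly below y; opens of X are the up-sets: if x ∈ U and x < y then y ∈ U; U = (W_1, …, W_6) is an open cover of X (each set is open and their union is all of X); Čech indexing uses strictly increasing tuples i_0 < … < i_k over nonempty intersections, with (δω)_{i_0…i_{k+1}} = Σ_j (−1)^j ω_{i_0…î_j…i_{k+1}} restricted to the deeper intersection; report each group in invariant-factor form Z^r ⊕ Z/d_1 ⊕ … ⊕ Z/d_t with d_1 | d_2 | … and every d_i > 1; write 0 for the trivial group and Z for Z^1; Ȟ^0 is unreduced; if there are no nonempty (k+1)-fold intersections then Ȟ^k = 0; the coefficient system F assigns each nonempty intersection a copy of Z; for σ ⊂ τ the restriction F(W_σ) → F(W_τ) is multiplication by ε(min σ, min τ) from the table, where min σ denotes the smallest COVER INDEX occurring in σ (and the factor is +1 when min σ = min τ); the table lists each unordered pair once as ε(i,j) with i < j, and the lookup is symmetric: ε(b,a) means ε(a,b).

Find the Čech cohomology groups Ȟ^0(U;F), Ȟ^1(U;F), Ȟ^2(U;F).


nonempty intersections:
  W12={p} W16={v} W23={u} W34={q} W45={a} W56={y}
C dims 6,6; δ0: rk 6, SNF 1^5·2
Ȟ^0: (6−6)−0=0 ⇒ 0
Ȟ^1: (6−0)−6=0 plus torsion [2] ⇒ Z/2
Ȟ^2: (0−0)−0=0 ⇒ 0

Ȟ^0(U;F) ≅ 0,  Ȟ^1(U;F) ≅ Z/2,  Ȟ^2(U;F) ≅ 0


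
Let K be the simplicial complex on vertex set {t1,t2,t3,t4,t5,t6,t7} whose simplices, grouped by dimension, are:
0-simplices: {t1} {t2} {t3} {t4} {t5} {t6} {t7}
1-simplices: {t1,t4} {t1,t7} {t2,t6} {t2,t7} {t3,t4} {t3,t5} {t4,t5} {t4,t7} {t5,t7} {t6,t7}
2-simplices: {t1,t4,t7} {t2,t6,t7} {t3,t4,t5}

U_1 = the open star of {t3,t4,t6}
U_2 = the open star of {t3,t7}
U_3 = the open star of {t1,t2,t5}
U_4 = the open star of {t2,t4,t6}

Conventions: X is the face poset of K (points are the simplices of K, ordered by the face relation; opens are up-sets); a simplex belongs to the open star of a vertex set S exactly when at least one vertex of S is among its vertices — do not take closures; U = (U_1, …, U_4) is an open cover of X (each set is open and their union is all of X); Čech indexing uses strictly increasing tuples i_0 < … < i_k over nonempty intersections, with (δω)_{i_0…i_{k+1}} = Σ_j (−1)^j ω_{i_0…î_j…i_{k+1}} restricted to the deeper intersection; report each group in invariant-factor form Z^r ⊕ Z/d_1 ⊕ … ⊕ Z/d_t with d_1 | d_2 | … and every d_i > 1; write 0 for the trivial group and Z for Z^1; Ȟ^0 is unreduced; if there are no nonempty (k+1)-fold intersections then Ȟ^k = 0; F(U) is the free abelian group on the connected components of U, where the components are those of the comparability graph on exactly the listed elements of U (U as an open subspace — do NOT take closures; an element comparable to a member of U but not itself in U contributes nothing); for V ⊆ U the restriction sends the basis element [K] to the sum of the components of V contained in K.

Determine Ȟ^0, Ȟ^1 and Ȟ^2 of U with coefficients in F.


cover nerve:
  U1={{t3},{t4},{t6},{t1,t4},{t2,t6},{t3,t4},{t3,t5},{t4,t5},{t4,t7},{t6,t7},{t1,t4,t7},{t2,t6,t7},{t3,t4,t5}} U2={{t3},{t7},{t1,t7},{t2,t7},{t3,t4},{t3,t5},{t4,t7},{t5,t7},{t6,t7},{t1,t4,t7},{t2,t6,t7},{t3,t4,t5}} U3={{t1},{t2},{t5},{t1,t4},{t1,t7},{t2,t6},{t2,t7},{t3,t5},{t4,t5},{t5,t7},{t1,t4,t7},{t2,t6,t7},{t3,t4,t5}} U4={{t2},{t4},{t6},{t1,t4},{t2,t6},{t2,t7},{t3,t4},{t4,t5},{t4,t7},{t6,t7},{t1,t4,t7},{t2,t6,t7},{t3,t4,t5}}
  U12={{t3},{t3,t4},{t3,t5},{t4,t7},{t6,t7},{t1,t4,t7},{t2,t6,t7},{t3,t4,t5}} U13={{t1,t4},{t2,t6},{t3,t5},{t4,t5},{t1,t4,t7},{t2,t6,t7},{t3,t4,t5}} U14={{t4},{t6},{t1,t4},{t2,t6},{t3,t4},{t4,t5},{t4,t7},{t6,t7},{t1,t4,t7},{t2,t6,t7},{t3,t4,t5}} U23={{t1,t7},{t2,t7},{t3,t5},{t5,t7},{t1,t4,t7},{t2,t6,t7},{t3,t4,t5}} U24={{t2,t7},{t3,t4},{t4,t7},{t6,t7},{t1,t4,t7},{t2,t6,t7},{t3,t4,t5}} U34={{t2},{t1,t4},{t2,t6},{t2,t7},{t4,t5},{t1,t4,t7},{t2,t6,t7},{t3,t4,t5}}
  U123={{t3,t5},{t1,t4,t7},{t2,t6,t7},{t3,t4,t5}} U124={{t3,t4},{t4,t7},{t6,t7},{t1,t4,t7},{t2,t6,t7},{t3,t4,t5}} U134={{t1,t4},{t2,t6},{t4,t5},{t1,t4,t7},{t2,t6,t7},{t3,t4,t5}} U234={{t2,t7},{t1,t4,t7},{t2,t6,t7},{t3,t4,t5}}
  U1234={{t1,t4,t7},{t2,t6,t7},{t3,t4,t5}}
components per intersection:
  U1: {{t3},{t4},{t1,t4},{t3,t4},{t3,t5},{t4,t5},{t4,t7},{t1,t4,t7},{t3,t4,t5}} {{t6},{t2,t6},{t6,t7},{t2,t6,t7}}
  U2: {{t3},{t3,t4},{t3,t5},{t3,t4,t5}} {{t7},{t1,t7},{t2,t7},{t4,t7},{t5,t7},{t6,t7},{t1,t4,t7},{t2,t6,t7}}
  U3: {{t1},{t1,t4},{t1,t7},{t1,t4,t7}} {{t2},{t2,t6},{t2,t7},{t2,t6,t7}} {{t5},{t3,t5},{t4,t5},{t5,t7},{t3,t4,t5}}
  U4: {{t2},{t6},{t2,t6},{t2,t7},{t6,t7},{t2,t6,t7}} {{t4},{t1,t4},{t3,t4},{t4,t5},{t4,t7},{t1,t4,t7},{t3,t4,t5}}
  U12: {{t3},{t3,t4},{t3,t5},{t3,t4,t5}} {{t4,t7},{t1,t4,t7}} {{t6,t7},{t2,t6,t7}}
  U13: {{t1,t4},{t1,t4,t7}} {{t2,t6},{t2,t6,t7}} {{t3,t5},{t4,t5},{t3,t4,t5}}
  U14: {{t4},{t1,t4},{t3,t4},{t4,t5},{t4,t7},{t1,t4,t7},{t3,t4,t5}} {{t6},{t2,t6},{t6,t7},{t2,t6,t7}}
  U23: {{t1,t7},{t1,t4,t7}} {{t2,t7},{t2,t6,t7}} {{t3,t5},{t3,t4,t5}} {{t5,t7}}
  U24: {{t2,t7},{t6,t7},{t2,t6,t7}} {{t3,t4},{t3,t4,t5}} {{t4,t7},{t1,t4,t7}}
  U34: {{t2},{t2,t6},{t2,t7},{t2,t6,t7}} {{t1,t4},{t1,t4,t7}} {{t4,t5},{t3,t4,t5}}
  U123: {{t3,t5},{t3,t4,t5}} {{t1,t4,t7}} {{t2,t6,t7}}
  U124: {{t3,t4},{t3,t4,t5}} {{t4,t7},{t1,t4,t7}} {{t6,t7},{t2,t6,t7}}
  U134: {{t1,t4},{t1,t4,t7}} {{t2,t6},{t2,t6,t7}} {{t4,t5},{t3,t4,t5}}
  U234: {{t2,t7},{t2,t6,t7}} {{t1,t4,t7}} {{t3,t4,t5}}
  U1234: {{t1,t4,t7}} {{t2,t6,t7}} {{t3,t4,t5}}
C dims 9,18,12,3; δ0: rk 8, SNF 1^8; δ1: rk 9, SNF 1^9; δ2: rk 3, SNF 1^3
Ȟ^0: (9−8)−0=1 ⇒ Z
Ȟ^1: (18−9)−8=1 ⇒ Z
Ȟ^2: (12−3)−9=0 ⇒ 0

Ȟ^0(U;F) ≅ Z,  Ȟ^1(U;F) ≅ Z,  Ȟ^2(U;F) ≅ 0
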